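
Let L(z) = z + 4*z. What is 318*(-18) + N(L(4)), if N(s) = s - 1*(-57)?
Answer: -5647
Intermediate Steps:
L(z) = 5*z
N(s) = 57 + s (N(s) = s + 57 = 57 + s)
318*(-18) + N(L(4)) = 318*(-18) + (57 + 5*4) = -5724 + (57 + 20) = -5724 + 77 = -5647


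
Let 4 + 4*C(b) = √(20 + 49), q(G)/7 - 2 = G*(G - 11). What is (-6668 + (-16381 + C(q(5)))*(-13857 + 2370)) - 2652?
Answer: 188170714 - 11487*√69/4 ≈ 1.8815e+8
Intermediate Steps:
q(G) = 14 + 7*G*(-11 + G) (q(G) = 14 + 7*(G*(G - 11)) = 14 + 7*(G*(-11 + G)) = 14 + 7*G*(-11 + G))
C(b) = -1 + √69/4 (C(b) = -1 + √(20 + 49)/4 = -1 + √69/4)
(-6668 + (-16381 + C(q(5)))*(-13857 + 2370)) - 2652 = (-6668 + (-16381 + (-1 + √69/4))*(-13857 + 2370)) - 2652 = (-6668 + (-16382 + √69/4)*(-11487)) - 2652 = (-6668 + (188180034 - 11487*√69/4)) - 2652 = (188173366 - 11487*√69/4) - 2652 = 188170714 - 11487*√69/4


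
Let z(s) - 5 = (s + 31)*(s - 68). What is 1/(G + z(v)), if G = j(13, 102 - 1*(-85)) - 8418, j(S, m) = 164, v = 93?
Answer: -1/5149 ≈ -0.00019421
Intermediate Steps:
G = -8254 (G = 164 - 8418 = -8254)
z(s) = 5 + (-68 + s)*(31 + s) (z(s) = 5 + (s + 31)*(s - 68) = 5 + (31 + s)*(-68 + s) = 5 + (-68 + s)*(31 + s))
1/(G + z(v)) = 1/(-8254 + (-2103 + 93² - 37*93)) = 1/(-8254 + (-2103 + 8649 - 3441)) = 1/(-8254 + 3105) = 1/(-5149) = -1/5149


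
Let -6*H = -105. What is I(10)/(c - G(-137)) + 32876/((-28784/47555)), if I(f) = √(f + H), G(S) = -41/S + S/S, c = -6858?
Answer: -390854545/7196 - 137*√110/1879448 ≈ -54316.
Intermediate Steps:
G(S) = 1 - 41/S (G(S) = -41/S + 1 = 1 - 41/S)
H = 35/2 (H = -⅙*(-105) = 35/2 ≈ 17.500)
I(f) = √(35/2 + f) (I(f) = √(f + 35/2) = √(35/2 + f))
I(10)/(c - G(-137)) + 32876/((-28784/47555)) = (√(70 + 4*10)/2)/(-6858 - (-41 - 137)/(-137)) + 32876/((-28784/47555)) = (√(70 + 40)/2)/(-6858 - (-1)*(-178)/137) + 32876/((-28784*1/47555)) = (√110/2)/(-6858 - 1*178/137) + 32876/(-28784/47555) = (√110/2)/(-6858 - 178/137) + 32876*(-47555/28784) = (√110/2)/(-939724/137) - 390854545/7196 = (√110/2)*(-137/939724) - 390854545/7196 = -137*√110/1879448 - 390854545/7196 = -390854545/7196 - 137*√110/1879448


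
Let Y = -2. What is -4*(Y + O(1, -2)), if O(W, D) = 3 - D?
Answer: -12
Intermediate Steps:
-4*(Y + O(1, -2)) = -4*(-2 + (3 - 1*(-2))) = -4*(-2 + (3 + 2)) = -4*(-2 + 5) = -4*3 = -12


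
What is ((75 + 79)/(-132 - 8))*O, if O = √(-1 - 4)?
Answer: -11*I*√5/10 ≈ -2.4597*I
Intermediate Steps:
O = I*√5 (O = √(-5) = I*√5 ≈ 2.2361*I)
((75 + 79)/(-132 - 8))*O = ((75 + 79)/(-132 - 8))*(I*√5) = (154/(-140))*(I*√5) = (154*(-1/140))*(I*√5) = -11*I*√5/10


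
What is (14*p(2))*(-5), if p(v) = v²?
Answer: -280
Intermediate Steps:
(14*p(2))*(-5) = (14*2²)*(-5) = (14*4)*(-5) = 56*(-5) = -280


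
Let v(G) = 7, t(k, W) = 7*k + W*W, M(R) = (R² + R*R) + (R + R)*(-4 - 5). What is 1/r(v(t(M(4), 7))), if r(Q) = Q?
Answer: ⅐ ≈ 0.14286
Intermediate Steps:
M(R) = -18*R + 2*R² (M(R) = (R² + R²) + (2*R)*(-9) = 2*R² - 18*R = -18*R + 2*R²)
t(k, W) = W² + 7*k (t(k, W) = 7*k + W² = W² + 7*k)
1/r(v(t(M(4), 7))) = 1/7 = ⅐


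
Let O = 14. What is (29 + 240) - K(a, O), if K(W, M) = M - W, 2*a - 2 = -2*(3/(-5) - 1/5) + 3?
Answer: 2583/10 ≈ 258.30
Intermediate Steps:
a = 33/10 (a = 1 + (-2*(3/(-5) - 1/5) + 3)/2 = 1 + (-2*(3*(-⅕) - 1*⅕) + 3)/2 = 1 + (-2*(-⅗ - ⅕) + 3)/2 = 1 + (-2*(-⅘) + 3)/2 = 1 + (8/5 + 3)/2 = 1 + (½)*(23/5) = 1 + 23/10 = 33/10 ≈ 3.3000)
(29 + 240) - K(a, O) = (29 + 240) - (14 - 1*33/10) = 269 - (14 - 33/10) = 269 - 1*107/10 = 269 - 107/10 = 2583/10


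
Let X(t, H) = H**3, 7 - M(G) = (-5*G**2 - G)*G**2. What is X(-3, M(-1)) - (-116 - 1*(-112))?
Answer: 1335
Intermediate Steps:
M(G) = 7 - G**2*(-G - 5*G**2) (M(G) = 7 - (-5*G**2 - G)*G**2 = 7 - (-G - 5*G**2)*G**2 = 7 - G**2*(-G - 5*G**2))
X(-3, M(-1)) - (-116 - 1*(-112)) = (7 + (-1)**3 + 5*(-1)**4)**3 - (-116 - 1*(-112)) = (7 - 1 + 5*1)**3 - (-116 + 112) = (7 - 1 + 5)**3 - 1*(-4) = 11**3 + 4 = 1331 + 4 = 1335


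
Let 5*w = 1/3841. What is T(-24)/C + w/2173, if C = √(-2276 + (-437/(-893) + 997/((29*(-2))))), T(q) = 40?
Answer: 1/41732465 - 40*I*√347698574/892843 ≈ 2.3962e-8 - 0.83538*I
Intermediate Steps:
w = 1/19205 (w = (⅕)/3841 = (⅕)*(1/3841) = 1/19205 ≈ 5.2070e-5)
C = 7*I*√347698574/2726 (C = √(-2276 + (-437*(-1/893) + 997/(-58))) = √(-2276 + (23/47 + 997*(-1/58))) = √(-2276 + (23/47 - 997/58)) = √(-2276 - 45525/2726) = √(-6249901/2726) = 7*I*√347698574/2726 ≈ 47.882*I)
T(-24)/C + w/2173 = 40/((7*I*√347698574/2726)) + (1/19205)/2173 = 40*(-I*√347698574/892843) + (1/19205)*(1/2173) = -40*I*√347698574/892843 + 1/41732465 = 1/41732465 - 40*I*√347698574/892843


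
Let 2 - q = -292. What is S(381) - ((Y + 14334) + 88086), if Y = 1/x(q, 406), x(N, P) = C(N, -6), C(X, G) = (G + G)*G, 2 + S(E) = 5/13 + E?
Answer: -95510029/936 ≈ -1.0204e+5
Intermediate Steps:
q = 294 (q = 2 - 1*(-292) = 2 + 292 = 294)
S(E) = -21/13 + E (S(E) = -2 + (5/13 + E) = -21/13 + E)
C(X, G) = 2*G² (C(X, G) = (2*G)*G = 2*G²)
x(N, P) = 72 (x(N, P) = 2*(-6)² = 2*36 = 72)
Y = 1/72 ≈ 0.013889
S(381) - ((Y + 14334) + 88086) = (-21/13 + 381) - ((1/72 + 14334) + 88086) = 4932/13 - (1032049/72 + 88086) = 4932/13 - 1*7374241/72 = 4932/13 - 7374241/72 = -95510029/936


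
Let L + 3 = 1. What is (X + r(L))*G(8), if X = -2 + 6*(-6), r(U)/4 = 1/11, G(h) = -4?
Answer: 1656/11 ≈ 150.55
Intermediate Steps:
L = -2 (L = -3 + 1 = -2)
r(U) = 4/11
X = -38 (X = -2 - 36 = -38)
(X + r(L))*G(8) = (-38 + 4/11)*(-4) = -414/11*(-4) = 1656/11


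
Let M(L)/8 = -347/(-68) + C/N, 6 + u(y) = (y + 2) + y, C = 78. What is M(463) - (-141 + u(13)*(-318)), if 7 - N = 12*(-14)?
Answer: 21364633/2975 ≈ 7181.4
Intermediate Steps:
u(y) = -4 + 2*y (u(y) = -6 + ((y + 2) + y) = -6 + ((2 + y) + y) = -6 + (2 + 2*y) = -4 + 2*y)
N = 175 (N = 7 - 12*(-14) = 7 - 1*(-168) = 7 + 168 = 175)
M(L) = 132058/2975 (M(L) = 8*(-347/(-68) + 78/175) = 8*(-347*(-1/68) + 78*(1/175)) = 8*(347/68 + 78/175) = 8*(66029/11900) = 132058/2975)
M(463) - (-141 + u(13)*(-318)) = 132058/2975 - (-141 + (-4 + 2*13)*(-318)) = 132058/2975 - (-141 + (-4 + 26)*(-318)) = 132058/2975 - (-141 + 22*(-318)) = 132058/2975 - (-141 - 6996) = 132058/2975 - 1*(-7137) = 132058/2975 + 7137 = 21364633/2975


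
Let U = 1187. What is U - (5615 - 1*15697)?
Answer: 11269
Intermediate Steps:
U - (5615 - 1*15697) = 1187 - (5615 - 1*15697) = 1187 - (5615 - 15697) = 1187 - 1*(-10082) = 1187 + 10082 = 11269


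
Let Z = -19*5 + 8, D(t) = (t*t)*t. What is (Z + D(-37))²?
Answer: 2574547600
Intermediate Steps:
D(t) = t³ (D(t) = t²*t = t³)
Z = -87 (Z = -95 + 8 = -87)
(Z + D(-37))² = (-87 + (-37)³)² = (-87 - 50653)² = (-50740)² = 2574547600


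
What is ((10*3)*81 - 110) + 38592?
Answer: 40912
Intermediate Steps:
((10*3)*81 - 110) + 38592 = (30*81 - 110) + 38592 = (2430 - 110) + 38592 = 2320 + 38592 = 40912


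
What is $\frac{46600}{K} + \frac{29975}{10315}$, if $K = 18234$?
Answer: $\frac{102724315}{18808371} \approx 5.4616$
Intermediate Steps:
$\frac{46600}{K} + \frac{29975}{10315} = \frac{46600}{18234} + \frac{29975}{10315} = 46600 \cdot \frac{1}{18234} + 29975 \cdot \frac{1}{10315} = \frac{23300}{9117} + \frac{5995}{2063} = \frac{102724315}{18808371}$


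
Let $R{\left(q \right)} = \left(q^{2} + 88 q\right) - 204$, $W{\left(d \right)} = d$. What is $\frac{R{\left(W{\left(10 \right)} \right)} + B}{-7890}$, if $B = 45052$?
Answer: $- \frac{7638}{1315} \approx -5.8084$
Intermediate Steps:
$R{\left(q \right)} = -204 + q^{2} + 88 q$
$\frac{R{\left(W{\left(10 \right)} \right)} + B}{-7890} = \frac{\left(-204 + 10^{2} + 88 \cdot 10\right) + 45052}{-7890} = \left(\left(-204 + 100 + 880\right) + 45052\right) \left(- \frac{1}{7890}\right) = \left(776 + 45052\right) \left(- \frac{1}{7890}\right) = 45828 \left(- \frac{1}{7890}\right) = - \frac{7638}{1315}$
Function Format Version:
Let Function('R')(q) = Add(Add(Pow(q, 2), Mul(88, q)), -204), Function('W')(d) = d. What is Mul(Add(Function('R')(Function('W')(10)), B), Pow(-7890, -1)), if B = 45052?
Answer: Rational(-7638, 1315) ≈ -5.8084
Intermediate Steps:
Function('R')(q) = Add(-204, Pow(q, 2), Mul(88, q))
Mul(Add(Function('R')(Function('W')(10)), B), Pow(-7890, -1)) = Mul(Add(Add(-204, Pow(10, 2), Mul(88, 10)), 45052), Pow(-7890, -1)) = Mul(Add(Add(-204, 100, 880), 45052), Rational(-1, 7890)) = Mul(Add(776, 45052), Rational(-1, 7890)) = Mul(45828, Rational(-1, 7890)) = Rational(-7638, 1315)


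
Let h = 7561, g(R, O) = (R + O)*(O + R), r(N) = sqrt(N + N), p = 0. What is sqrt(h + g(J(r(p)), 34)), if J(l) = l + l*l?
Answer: sqrt(8717) ≈ 93.365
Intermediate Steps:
r(N) = sqrt(2)*sqrt(N) (r(N) = sqrt(2*N) = sqrt(2)*sqrt(N))
J(l) = l + l**2
g(R, O) = (O + R)**2 (g(R, O) = (O + R)*(O + R) = (O + R)**2)
sqrt(h + g(J(r(p)), 34)) = sqrt(7561 + (34 + (sqrt(2)*sqrt(0))*(1 + sqrt(2)*sqrt(0)))**2) = sqrt(7561 + (34 + (sqrt(2)*0)*(1 + sqrt(2)*0))**2) = sqrt(7561 + (34 + 0*(1 + 0))**2) = sqrt(7561 + (34 + 0*1)**2) = sqrt(7561 + (34 + 0)**2) = sqrt(7561 + 34**2) = sqrt(7561 + 1156) = sqrt(8717)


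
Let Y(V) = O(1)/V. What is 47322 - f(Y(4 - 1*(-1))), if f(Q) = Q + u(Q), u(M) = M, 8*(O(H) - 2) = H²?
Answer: 946423/20 ≈ 47321.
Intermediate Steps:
O(H) = 2 + H²/8
Y(V) = 17/(8*V) (Y(V) = (2 + (⅛)*1²)/V = (2 + (⅛)*1)/V = (2 + ⅛)/V = 17/(8*V))
f(Q) = 2*Q (f(Q) = Q + Q = 2*Q)
47322 - f(Y(4 - 1*(-1))) = 47322 - 2*17/(8*(4 - 1*(-1))) = 47322 - 2*17/(8*(4 + 1)) = 47322 - 2*(17/8)/5 = 47322 - 2*(17/8)*(⅕) = 47322 - 2*17/40 = 47322 - 1*17/20 = 47322 - 17/20 = 946423/20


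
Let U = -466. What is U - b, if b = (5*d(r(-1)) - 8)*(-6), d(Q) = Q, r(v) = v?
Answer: -544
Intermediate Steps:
b = 78 (b = (5*(-1) - 8)*(-6) = (-5 - 8)*(-6) = -13*(-6) = 78)
U - b = -466 - 1*78 = -466 - 78 = -544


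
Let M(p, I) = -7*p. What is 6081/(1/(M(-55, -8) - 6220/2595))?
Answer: 402503417/173 ≈ 2.3266e+6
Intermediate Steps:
6081/(1/(M(-55, -8) - 6220/2595)) = 6081/(1/(-7*(-55) - 6220/2595)) = 6081/(1/(385 - 6220*1/2595)) = 6081/(1/(385 - 1244/519)) = 6081/(1/(198571/519)) = 6081/(519/198571) = 6081*(198571/519) = 402503417/173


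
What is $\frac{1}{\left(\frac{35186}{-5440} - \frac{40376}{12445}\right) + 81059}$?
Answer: $\frac{6770080}{548710161199} \approx 1.2338 \cdot 10^{-5}$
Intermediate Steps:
$\frac{1}{\left(\frac{35186}{-5440} - \frac{40376}{12445}\right) + 81059} = \frac{1}{\left(35186 \left(- \frac{1}{5440}\right) - \frac{40376}{12445}\right) + 81059} = \frac{1}{\left(- \frac{17593}{2720} - \frac{40376}{12445}\right) + 81059} = \frac{1}{- \frac{65753521}{6770080} + 81059} = \frac{1}{\frac{548710161199}{6770080}} = \frac{6770080}{548710161199}$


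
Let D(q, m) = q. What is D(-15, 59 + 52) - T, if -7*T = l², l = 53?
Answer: 2704/7 ≈ 386.29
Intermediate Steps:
T = -2809/7 (T = -⅐*53² = -⅐*2809 = -2809/7 ≈ -401.29)
D(-15, 59 + 52) - T = -15 - 1*(-2809/7) = -15 + 2809/7 = 2704/7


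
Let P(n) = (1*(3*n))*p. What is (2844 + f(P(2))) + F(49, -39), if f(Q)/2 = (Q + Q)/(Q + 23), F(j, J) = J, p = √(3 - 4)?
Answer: 1584969/565 + 552*I/565 ≈ 2805.3 + 0.97699*I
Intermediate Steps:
p = I (p = √(-1) = I ≈ 1.0*I)
P(n) = 3*I*n (P(n) = (1*(3*n))*I = (3*n)*I = 3*I*n)
f(Q) = 4*Q/(23 + Q) (f(Q) = 2*((Q + Q)/(Q + 23)) = 2*((2*Q)/(23 + Q)) = 2*(2*Q/(23 + Q)) = 4*Q/(23 + Q))
(2844 + f(P(2))) + F(49, -39) = (2844 + 4*(3*I*2)/(23 + 3*I*2)) - 39 = (2844 + 4*(6*I)/(23 + 6*I)) - 39 = (2844 + 4*(6*I)*((23 - 6*I)/565)) - 39 = (2844 + 24*I*(23 - 6*I)/565) - 39 = 2805 + 24*I*(23 - 6*I)/565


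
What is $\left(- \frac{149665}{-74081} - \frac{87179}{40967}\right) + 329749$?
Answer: $\frac{1000747106970479}{3034876327} \approx 3.2975 \cdot 10^{5}$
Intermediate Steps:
$\left(- \frac{149665}{-74081} - \frac{87179}{40967}\right) + 329749 = \left(\left(-149665\right) \left(- \frac{1}{74081}\right) - \frac{87179}{40967}\right) + 329749 = \left(\frac{149665}{74081} - \frac{87179}{40967}\right) + 329749 = - \frac{326981444}{3034876327} + 329749 = \frac{1000747106970479}{3034876327}$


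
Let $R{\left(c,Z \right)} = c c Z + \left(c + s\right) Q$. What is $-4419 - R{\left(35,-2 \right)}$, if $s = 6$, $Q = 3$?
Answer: $-2092$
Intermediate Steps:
$R{\left(c,Z \right)} = 18 + 3 c + Z c^{2}$ ($R{\left(c,Z \right)} = c c Z + \left(c + 6\right) 3 = c^{2} Z + \left(6 + c\right) 3 = Z c^{2} + \left(18 + 3 c\right) = 18 + 3 c + Z c^{2}$)
$-4419 - R{\left(35,-2 \right)} = -4419 - \left(18 + 3 \cdot 35 - 2 \cdot 35^{2}\right) = -4419 - \left(18 + 105 - 2450\right) = -4419 - -2327 = -4419 + 2327 = -2092$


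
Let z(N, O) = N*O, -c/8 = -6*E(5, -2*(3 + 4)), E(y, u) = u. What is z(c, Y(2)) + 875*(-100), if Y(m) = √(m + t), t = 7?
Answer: -89516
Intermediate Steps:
c = -672 (c = -(-48)*(-2*(3 + 4)) = -(-48)*(-2*7) = -(-48)*(-14) = -8*84 = -672)
Y(m) = √(7 + m) (Y(m) = √(m + 7) = √(7 + m))
z(c, Y(2)) + 875*(-100) = -672*√(7 + 2) + 875*(-100) = -672*√9 - 87500 = -672*3 - 87500 = -2016 - 87500 = -89516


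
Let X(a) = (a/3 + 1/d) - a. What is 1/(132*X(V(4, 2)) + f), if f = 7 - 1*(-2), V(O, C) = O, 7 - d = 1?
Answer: -1/321 ≈ -0.0031153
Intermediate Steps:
d = 6 (d = 7 - 1*1 = 7 - 1 = 6)
X(a) = ⅙ - 2*a/3 (X(a) = (a/3 + 1/6) - a = (a*(⅓) + 1*(⅙)) - a = (a/3 + ⅙) - a = (⅙ + a/3) - a = ⅙ - 2*a/3)
f = 9 (f = 7 + 2 = 9)
1/(132*X(V(4, 2)) + f) = 1/(132*(⅙ - ⅔*4) + 9) = 1/(132*(⅙ - 8/3) + 9) = 1/(132*(-5/2) + 9) = 1/(-330 + 9) = 1/(-321) = -1/321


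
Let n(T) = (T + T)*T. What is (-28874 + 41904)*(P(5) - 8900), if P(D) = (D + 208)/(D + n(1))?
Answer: -808993610/7 ≈ -1.1557e+8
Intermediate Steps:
n(T) = 2*T² (n(T) = (2*T)*T = 2*T²)
P(D) = (208 + D)/(2 + D) (P(D) = (D + 208)/(D + 2*1²) = (208 + D)/(D + 2*1) = (208 + D)/(D + 2) = (208 + D)/(2 + D))
(-28874 + 41904)*(P(5) - 8900) = (-28874 + 41904)*((208 + 5)/(2 + 5) - 8900) = 13030*(213/7 - 8900) = 13030*(-62087/7) = -808993610/7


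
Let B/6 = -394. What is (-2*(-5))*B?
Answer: -23640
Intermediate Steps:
B = -2364 (B = 6*(-394) = -2364)
(-2*(-5))*B = -2*(-5)*(-2364) = 10*(-2364) = -23640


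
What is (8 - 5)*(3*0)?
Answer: 0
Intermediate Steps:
(8 - 5)*(3*0) = 3*0 = 0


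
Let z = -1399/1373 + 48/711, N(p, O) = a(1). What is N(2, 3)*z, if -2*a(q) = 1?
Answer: 309595/650802 ≈ 0.47571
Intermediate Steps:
a(q) = -½ (a(q) = -½*1 = -½)
N(p, O) = -½
z = -309595/325401 (z = -1399*1/1373 + 48*(1/711) = -1399/1373 + 16/237 = -309595/325401 ≈ -0.95143)
N(2, 3)*z = -½*(-309595/325401) = 309595/650802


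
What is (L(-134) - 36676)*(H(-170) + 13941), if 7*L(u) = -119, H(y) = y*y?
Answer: -1571964813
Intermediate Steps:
H(y) = y²
L(u) = -17 (L(u) = (⅐)*(-119) = -17)
(L(-134) - 36676)*(H(-170) + 13941) = (-17 - 36676)*((-170)² + 13941) = -36693*(28900 + 13941) = -36693*42841 = -1571964813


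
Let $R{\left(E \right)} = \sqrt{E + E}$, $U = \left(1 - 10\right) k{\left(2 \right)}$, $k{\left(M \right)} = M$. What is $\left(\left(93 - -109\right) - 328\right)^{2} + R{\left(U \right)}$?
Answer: $15876 + 6 i \approx 15876.0 + 6.0 i$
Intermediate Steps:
$U = -18$ ($U = \left(1 - 10\right) 2 = \left(-9\right) 2 = -18$)
$R{\left(E \right)} = \sqrt{2} \sqrt{E}$ ($R{\left(E \right)} = \sqrt{2 E} = \sqrt{2} \sqrt{E}$)
$\left(\left(93 - -109\right) - 328\right)^{2} + R{\left(U \right)} = \left(\left(93 - -109\right) - 328\right)^{2} + \sqrt{2} \sqrt{-18} = \left(\left(93 + 109\right) - 328\right)^{2} + \sqrt{2} \cdot 3 i \sqrt{2} = \left(202 - 328\right)^{2} + 6 i = \left(-126\right)^{2} + 6 i = 15876 + 6 i$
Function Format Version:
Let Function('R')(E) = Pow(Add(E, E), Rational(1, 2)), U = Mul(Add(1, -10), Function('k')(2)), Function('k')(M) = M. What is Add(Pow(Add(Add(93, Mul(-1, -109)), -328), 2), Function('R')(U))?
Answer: Add(15876, Mul(6, I)) ≈ Add(15876., Mul(6.0000, I))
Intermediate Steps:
U = -18 (U = Mul(Add(1, -10), 2) = Mul(-9, 2) = -18)
Function('R')(E) = Mul(Pow(2, Rational(1, 2)), Pow(E, Rational(1, 2))) (Function('R')(E) = Pow(Mul(2, E), Rational(1, 2)) = Mul(Pow(2, Rational(1, 2)), Pow(E, Rational(1, 2))))
Add(Pow(Add(Add(93, Mul(-1, -109)), -328), 2), Function('R')(U)) = Add(Pow(Add(Add(93, Mul(-1, -109)), -328), 2), Mul(Pow(2, Rational(1, 2)), Pow(-18, Rational(1, 2)))) = Add(Pow(Add(Add(93, 109), -328), 2), Mul(Pow(2, Rational(1, 2)), Mul(3, I, Pow(2, Rational(1, 2))))) = Add(Pow(Add(202, -328), 2), Mul(6, I)) = Add(Pow(-126, 2), Mul(6, I)) = Add(15876, Mul(6, I))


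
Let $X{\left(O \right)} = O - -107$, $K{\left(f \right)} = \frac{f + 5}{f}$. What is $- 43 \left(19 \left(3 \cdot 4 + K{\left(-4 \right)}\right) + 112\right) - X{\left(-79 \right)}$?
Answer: $- \frac{57775}{4} \approx -14444.0$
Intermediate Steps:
$K{\left(f \right)} = \frac{5 + f}{f}$
$X{\left(O \right)} = 107 + O$ ($X{\left(O \right)} = O + 107 = 107 + O$)
$- 43 \left(19 \left(3 \cdot 4 + K{\left(-4 \right)}\right) + 112\right) - X{\left(-79 \right)} = - 43 \left(19 \left(3 \cdot 4 + \frac{5 - 4}{-4}\right) + 112\right) - \left(107 - 79\right) = - 43 \left(19 \left(12 - \frac{1}{4}\right) + 112\right) - 28 = - 43 \left(19 \cdot \frac{47}{4} + 112\right) - 28 = - 43 \left(\frac{893}{4} + 112\right) - 28 = \left(-43\right) \frac{1341}{4} - 28 = - \frac{57663}{4} - 28 = - \frac{57775}{4}$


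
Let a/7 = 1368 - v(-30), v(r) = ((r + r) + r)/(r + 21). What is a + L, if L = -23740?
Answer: -14234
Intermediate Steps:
v(r) = 3*r/(21 + r) (v(r) = (2*r + r)/(21 + r) = (3*r)/(21 + r) = 3*r/(21 + r))
a = 9506 (a = 7*(1368 - 3*(-30)/(21 - 30)) = 7*(1368 - 3*(-30)/(-9)) = 7*(1368 - 3*(-30)*(-1)/9) = 7*(1368 - 1*10) = 7*(1368 - 10) = 7*1358 = 9506)
a + L = 9506 - 23740 = -14234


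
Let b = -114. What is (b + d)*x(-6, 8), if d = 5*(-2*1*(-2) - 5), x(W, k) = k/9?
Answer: -952/9 ≈ -105.78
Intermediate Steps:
x(W, k) = k/9 (x(W, k) = k*(⅑) = k/9)
d = -5 (d = 5*(-2*(-2) - 5) = 5*(4 - 5) = 5*(-1) = -5)
(b + d)*x(-6, 8) = (-114 - 5)*((⅑)*8) = -119*8/9 = -952/9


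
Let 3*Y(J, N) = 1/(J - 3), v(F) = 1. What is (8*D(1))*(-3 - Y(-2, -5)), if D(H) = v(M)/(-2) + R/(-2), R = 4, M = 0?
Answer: 176/3 ≈ 58.667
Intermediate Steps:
D(H) = -5/2 (D(H) = 1/(-2) + 4/(-2) = 1*(-1/2) + 4*(-1/2) = -1/2 - 2 = -5/2)
Y(J, N) = 1/(3*(-3 + J)) (Y(J, N) = 1/(3*(J - 3)) = 1/(3*(-3 + J)))
(8*D(1))*(-3 - Y(-2, -5)) = (8*(-5/2))*(-3 - 1/(3*(-3 - 2))) = -20*(-3 - 1/(3*(-5))) = -20*(-3 - (-1)/(3*5)) = -20*(-3 - 1*(-1/15)) = -20*(-3 + 1/15) = -20*(-44/15) = 176/3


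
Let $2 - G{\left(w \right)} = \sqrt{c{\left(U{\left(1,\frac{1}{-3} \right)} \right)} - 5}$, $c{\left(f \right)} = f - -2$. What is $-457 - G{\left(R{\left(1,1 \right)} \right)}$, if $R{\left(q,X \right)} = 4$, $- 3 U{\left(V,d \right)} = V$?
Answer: $-459 + \frac{i \sqrt{30}}{3} \approx -459.0 + 1.8257 i$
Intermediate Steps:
$U{\left(V,d \right)} = - \frac{V}{3}$
$c{\left(f \right)} = 2 + f$ ($c{\left(f \right)} = f + 2 = 2 + f$)
$G{\left(w \right)} = 2 - \frac{i \sqrt{30}}{3}$ ($G{\left(w \right)} = 2 - \sqrt{\left(2 - \frac{1}{3}\right) - 5} = 2 - \sqrt{\frac{5}{3} - 5} = 2 - \sqrt{- \frac{10}{3}} = 2 - \frac{i \sqrt{30}}{3}$)
$-457 - G{\left(R{\left(1,1 \right)} \right)} = -457 - \left(2 - \frac{i \sqrt{30}}{3}\right) = -459 + \frac{i \sqrt{30}}{3}$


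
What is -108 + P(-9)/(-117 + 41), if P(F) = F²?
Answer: -8289/76 ≈ -109.07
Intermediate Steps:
-108 + P(-9)/(-117 + 41) = -108 + (-9)²/(-117 + 41) = -108 + 81/(-76) = -108 + 81*(-1/76) = -108 - 81/76 = -8289/76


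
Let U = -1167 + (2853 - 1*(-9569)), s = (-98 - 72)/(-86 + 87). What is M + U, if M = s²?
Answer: 40155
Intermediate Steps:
s = -170 (s = -170/1 = -170*1 = -170)
U = 11255 (U = -1167 + (2853 + 9569) = -1167 + 12422 = 11255)
M = 28900 (M = (-170)² = 28900)
M + U = 28900 + 11255 = 40155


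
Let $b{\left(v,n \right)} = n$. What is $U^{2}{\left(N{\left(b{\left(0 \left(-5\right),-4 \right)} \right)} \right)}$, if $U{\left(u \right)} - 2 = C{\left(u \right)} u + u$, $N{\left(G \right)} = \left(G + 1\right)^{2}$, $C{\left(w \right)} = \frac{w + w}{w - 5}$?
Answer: $\frac{10609}{4} \approx 2652.3$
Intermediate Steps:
$C{\left(w \right)} = \frac{2 w}{-5 + w}$
$N{\left(G \right)} = \left(1 + G\right)^{2}$
$U{\left(u \right)} = 2 + u + \frac{2 u^{2}}{-5 + u}$ ($U{\left(u \right)} = 2 + \left(\frac{2 u}{-5 + u} u + u\right) = 2 + \left(\frac{2 u^{2}}{-5 + u} + u\right) = 2 + \left(u + \frac{2 u^{2}}{-5 + u}\right) = 2 + u + \frac{2 u^{2}}{-5 + u}$)
$U^{2}{\left(N{\left(b{\left(0 \left(-5\right),-4 \right)} \right)} \right)} = \left(\frac{-10 - 3 \left(1 - 4\right)^{2} + 3 \left(\left(1 - 4\right)^{2}\right)^{2}}{-5 + \left(1 - 4\right)^{2}}\right)^{2} = \left(\frac{-10 - 3 \left(-3\right)^{2} + 3 \left(\left(-3\right)^{2}\right)^{2}}{-5 + \left(-3\right)^{2}}\right)^{2} = \left(\frac{-10 - 27 + 3 \cdot 9^{2}}{-5 + 9}\right)^{2} = \left(\frac{-10 - 27 + 3 \cdot 81}{4}\right)^{2} = \left(\frac{-10 - 27 + 243}{4}\right)^{2} = \left(\frac{1}{4} \cdot 206\right)^{2} = \left(\frac{103}{2}\right)^{2} = \frac{10609}{4}$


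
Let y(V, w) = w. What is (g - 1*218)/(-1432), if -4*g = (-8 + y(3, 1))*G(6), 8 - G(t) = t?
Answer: 429/2864 ≈ 0.14979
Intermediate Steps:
G(t) = 8 - t
g = 7/2 (g = -(-8 + 1)*(8 - 1*6)/4 = -(-7)*(8 - 6)/4 = -(-7)*2/4 = -1/4*(-14) = 7/2 ≈ 3.5000)
(g - 1*218)/(-1432) = (7/2 - 1*218)/(-1432) = (7/2 - 218)*(-1/1432) = -429/2*(-1/1432) = 429/2864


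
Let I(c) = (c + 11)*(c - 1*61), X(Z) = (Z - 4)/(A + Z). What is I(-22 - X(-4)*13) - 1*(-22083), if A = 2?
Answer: 30588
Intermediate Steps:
X(Z) = (-4 + Z)/(2 + Z) (X(Z) = (Z - 4)/(2 + Z) = (-4 + Z)/(2 + Z))
I(c) = (-61 + c)*(11 + c) (I(c) = (11 + c)*(c - 61) = (11 + c)*(-61 + c) = (-61 + c)*(11 + c))
I(-22 - X(-4)*13) - 1*(-22083) = (-671 + (-22 - (-4 - 4)/(2 - 4)*13)² - 50*(-22 - (-4 - 4)/(2 - 4)*13)) - 1*(-22083) = (-671 + (-22 - -8/(-2)*13)² - 50*(-22 - -8/(-2)*13)) + 22083 = (-671 + (-22 - (-½*(-8))*13)² - 50*(-22 - (-½*(-8))*13)) + 22083 = (-671 + (-22 - 4*13)² - 50*(-22 - 4*13)) + 22083 = (-671 + (-22 - 1*52)² - 50*(-22 - 1*52)) + 22083 = (-671 + (-22 - 52)² - 50*(-22 - 52)) + 22083 = (-671 + (-74)² - 50*(-74)) + 22083 = (-671 + 5476 + 3700) + 22083 = 8505 + 22083 = 30588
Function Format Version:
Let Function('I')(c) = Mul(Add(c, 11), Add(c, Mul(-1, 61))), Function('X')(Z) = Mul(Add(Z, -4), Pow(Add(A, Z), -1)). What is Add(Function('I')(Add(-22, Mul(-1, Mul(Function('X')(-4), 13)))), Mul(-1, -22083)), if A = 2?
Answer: 30588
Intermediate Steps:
Function('X')(Z) = Mul(Pow(Add(2, Z), -1), Add(-4, Z)) (Function('X')(Z) = Mul(Add(Z, -4), Pow(Add(2, Z), -1)) = Mul(Add(-4, Z), Pow(Add(2, Z), -1)) = Mul(Pow(Add(2, Z), -1), Add(-4, Z)))
Function('I')(c) = Mul(Add(-61, c), Add(11, c)) (Function('I')(c) = Mul(Add(11, c), Add(c, -61)) = Mul(Add(11, c), Add(-61, c)) = Mul(Add(-61, c), Add(11, c)))
Add(Function('I')(Add(-22, Mul(-1, Mul(Function('X')(-4), 13)))), Mul(-1, -22083)) = Add(Add(-671, Pow(Add(-22, Mul(-1, Mul(Mul(Pow(Add(2, -4), -1), Add(-4, -4)), 13))), 2), Mul(-50, Add(-22, Mul(-1, Mul(Mul(Pow(Add(2, -4), -1), Add(-4, -4)), 13))))), Mul(-1, -22083)) = Add(Add(-671, Pow(Add(-22, Mul(-1, Mul(Mul(Pow(-2, -1), -8), 13))), 2), Mul(-50, Add(-22, Mul(-1, Mul(Mul(Pow(-2, -1), -8), 13))))), 22083) = Add(Add(-671, Pow(Add(-22, Mul(-1, Mul(Mul(Rational(-1, 2), -8), 13))), 2), Mul(-50, Add(-22, Mul(-1, Mul(Mul(Rational(-1, 2), -8), 13))))), 22083) = Add(Add(-671, Pow(Add(-22, Mul(-1, Mul(4, 13))), 2), Mul(-50, Add(-22, Mul(-1, Mul(4, 13))))), 22083) = Add(Add(-671, Pow(Add(-22, Mul(-1, 52)), 2), Mul(-50, Add(-22, Mul(-1, 52)))), 22083) = Add(Add(-671, Pow(Add(-22, -52), 2), Mul(-50, Add(-22, -52))), 22083) = Add(Add(-671, Pow(-74, 2), Mul(-50, -74)), 22083) = Add(Add(-671, 5476, 3700), 22083) = Add(8505, 22083) = 30588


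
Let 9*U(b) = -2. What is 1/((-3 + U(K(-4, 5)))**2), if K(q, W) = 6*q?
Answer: 81/841 ≈ 0.096314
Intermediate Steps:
U(b) = -2/9 (U(b) = (1/9)*(-2) = -2/9)
1/((-3 + U(K(-4, 5)))**2) = 1/((-3 - 2/9)**2) = 1/((-29/9)**2) = 1/(841/81) = 81/841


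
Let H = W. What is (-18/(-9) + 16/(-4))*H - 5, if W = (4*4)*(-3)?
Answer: 91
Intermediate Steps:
W = -48 (W = 16*(-3) = -48)
H = -48
(-18/(-9) + 16/(-4))*H - 5 = (-18/(-9) + 16/(-4))*(-48) - 5 = (-18*(-1/9) + 16*(-1/4))*(-48) - 5 = (2 - 4)*(-48) - 5 = -2*(-48) - 5 = 96 - 5 = 91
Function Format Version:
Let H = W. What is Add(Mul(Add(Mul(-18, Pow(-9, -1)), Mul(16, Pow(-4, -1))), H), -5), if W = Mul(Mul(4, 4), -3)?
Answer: 91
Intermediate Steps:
W = -48 (W = Mul(16, -3) = -48)
H = -48
Add(Mul(Add(Mul(-18, Pow(-9, -1)), Mul(16, Pow(-4, -1))), H), -5) = Add(Mul(Add(Mul(-18, Pow(-9, -1)), Mul(16, Pow(-4, -1))), -48), -5) = Add(Mul(Add(Mul(-18, Rational(-1, 9)), Mul(16, Rational(-1, 4))), -48), -5) = Add(Mul(Add(2, -4), -48), -5) = Add(Mul(-2, -48), -5) = Add(96, -5) = 91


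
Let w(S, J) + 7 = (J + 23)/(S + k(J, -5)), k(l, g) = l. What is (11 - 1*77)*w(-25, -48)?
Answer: 32076/73 ≈ 439.40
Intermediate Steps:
w(S, J) = -7 + (23 + J)/(J + S) (w(S, J) = -7 + (J + 23)/(S + J) = -7 + (23 + J)/(J + S))
(11 - 1*77)*w(-25, -48) = (11 - 1*77)*((23 - 7*(-25) - 6*(-48))/(-48 - 25)) = (11 - 77)*((23 + 175 + 288)/(-73)) = -(-66)*486/73 = -66*(-486/73) = 32076/73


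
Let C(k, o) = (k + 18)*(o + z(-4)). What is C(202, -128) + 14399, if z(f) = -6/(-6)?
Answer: -13541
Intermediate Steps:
z(f) = 1 (z(f) = -6*(-1/6) = 1)
C(k, o) = (1 + o)*(18 + k) (C(k, o) = (k + 18)*(o + 1) = (18 + k)*(1 + o) = (1 + o)*(18 + k))
C(202, -128) + 14399 = (18 + 202 + 18*(-128) + 202*(-128)) + 14399 = (18 + 202 - 2304 - 25856) + 14399 = -27940 + 14399 = -13541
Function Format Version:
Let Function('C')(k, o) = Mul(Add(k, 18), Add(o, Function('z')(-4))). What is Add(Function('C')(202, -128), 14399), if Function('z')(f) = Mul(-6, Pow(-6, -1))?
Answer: -13541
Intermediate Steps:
Function('z')(f) = 1 (Function('z')(f) = Mul(-6, Rational(-1, 6)) = 1)
Function('C')(k, o) = Mul(Add(1, o), Add(18, k)) (Function('C')(k, o) = Mul(Add(k, 18), Add(o, 1)) = Mul(Add(18, k), Add(1, o)) = Mul(Add(1, o), Add(18, k)))
Add(Function('C')(202, -128), 14399) = Add(Add(18, 202, Mul(18, -128), Mul(202, -128)), 14399) = Add(Add(18, 202, -2304, -25856), 14399) = Add(-27940, 14399) = -13541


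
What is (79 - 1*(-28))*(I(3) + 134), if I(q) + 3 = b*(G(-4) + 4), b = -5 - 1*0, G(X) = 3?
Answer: 10272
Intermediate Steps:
b = -5 (b = -5 + 0 = -5)
I(q) = -38 (I(q) = -3 - 5*(3 + 4) = -3 - 5*7 = -3 - 35 = -38)
(79 - 1*(-28))*(I(3) + 134) = (79 - 1*(-28))*(-38 + 134) = (79 + 28)*96 = 107*96 = 10272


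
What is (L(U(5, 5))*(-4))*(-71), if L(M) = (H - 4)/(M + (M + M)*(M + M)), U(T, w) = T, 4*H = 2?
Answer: -142/15 ≈ -9.4667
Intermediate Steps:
H = ½ (H = (¼)*2 = ½ ≈ 0.50000)
L(M) = -7/(2*(M + 4*M²)) (L(M) = (½ - 4)/(M + (M + M)*(M + M)) = -7/(2*(M + (2*M)*(2*M))) = -7/(2*(M + 4*M²)))
(L(U(5, 5))*(-4))*(-71) = (-7/2/(5*(1 + 4*5))*(-4))*(-71) = (-7/2*⅕/(1 + 20)*(-4))*(-71) = (-7/2*⅕/21*(-4))*(-71) = (-7/2*⅕*1/21*(-4))*(-71) = -1/30*(-4)*(-71) = (2/15)*(-71) = -142/15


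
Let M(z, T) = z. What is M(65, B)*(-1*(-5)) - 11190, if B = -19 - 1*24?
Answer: -10865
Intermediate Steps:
B = -43 (B = -19 - 24 = -43)
M(65, B)*(-1*(-5)) - 11190 = 65*(-1*(-5)) - 11190 = 65*5 - 11190 = 325 - 11190 = -10865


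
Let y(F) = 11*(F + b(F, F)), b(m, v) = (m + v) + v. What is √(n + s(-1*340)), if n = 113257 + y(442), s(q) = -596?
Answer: √132109 ≈ 363.47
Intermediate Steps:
b(m, v) = m + 2*v
y(F) = 44*F (y(F) = 11*(F + (F + 2*F)) = 11*(F + 3*F) = 11*(4*F) = 44*F)
n = 132705 (n = 113257 + 44*442 = 113257 + 19448 = 132705)
√(n + s(-1*340)) = √(132705 - 596) = √132109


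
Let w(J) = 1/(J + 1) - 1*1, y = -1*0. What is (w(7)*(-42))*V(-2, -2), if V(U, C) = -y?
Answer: 0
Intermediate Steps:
y = 0
w(J) = -1 + 1/(1 + J) (w(J) = 1/(1 + J) - 1 = -1 + 1/(1 + J))
V(U, C) = 0 (V(U, C) = -1*0 = 0)
(w(7)*(-42))*V(-2, -2) = (-1*7/(1 + 7)*(-42))*0 = (-1*7/8*(-42))*0 = (-1*7*⅛*(-42))*0 = -7/8*(-42)*0 = (147/4)*0 = 0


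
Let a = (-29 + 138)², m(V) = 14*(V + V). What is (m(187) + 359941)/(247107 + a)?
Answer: 365177/258988 ≈ 1.4100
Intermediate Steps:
m(V) = 28*V (m(V) = 14*(2*V) = 28*V)
a = 11881 (a = 109² = 11881)
(m(187) + 359941)/(247107 + a) = (28*187 + 359941)/(247107 + 11881) = (5236 + 359941)/258988 = 365177*(1/258988) = 365177/258988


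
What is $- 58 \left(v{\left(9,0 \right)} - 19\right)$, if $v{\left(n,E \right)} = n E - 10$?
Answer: $1682$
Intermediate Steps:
$v{\left(n,E \right)} = -10 + E n$ ($v{\left(n,E \right)} = E n - 10 = -10 + E n$)
$- 58 \left(v{\left(9,0 \right)} - 19\right) = - 58 \left(\left(-10 + 0 \cdot 9\right) - 19\right) = - 58 \left(\left(-10 + 0\right) - 19\right) = - 58 \left(-10 - 19\right) = \left(-58\right) \left(-29\right) = 1682$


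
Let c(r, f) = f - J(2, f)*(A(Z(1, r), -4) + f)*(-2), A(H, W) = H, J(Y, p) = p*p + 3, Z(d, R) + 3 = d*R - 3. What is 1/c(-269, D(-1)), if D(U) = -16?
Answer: -1/150754 ≈ -6.6333e-6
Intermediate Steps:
Z(d, R) = -6 + R*d (Z(d, R) = -3 + (d*R - 3) = -3 + (R*d - 3) = -3 + (-3 + R*d) = -6 + R*d)
J(Y, p) = 3 + p**2 (J(Y, p) = p**2 + 3 = 3 + p**2)
c(r, f) = f + 2*(3 + f**2)*(-6 + f + r) (c(r, f) = f - (3 + f**2)*((-6 + r*1) + f)*(-2) = f - (3 + f**2)*((-6 + r) + f)*(-2) = f - (3 + f**2)*(-6 + f + r)*(-2) = f - (-2)*(3 + f**2)*(-6 + f + r) = f + 2*(3 + f**2)*(-6 + f + r))
1/c(-269, D(-1)) = 1/(-16 + 2*(-16)*(3 + (-16)**2) + 2*(-6 - 269)*(3 + (-16)**2)) = 1/(-16 + 2*(-16)*(3 + 256) + 2*(-275)*(3 + 256)) = 1/(-16 + 2*(-16)*259 + 2*(-275)*259) = 1/(-16 - 8288 - 142450) = 1/(-150754) = -1/150754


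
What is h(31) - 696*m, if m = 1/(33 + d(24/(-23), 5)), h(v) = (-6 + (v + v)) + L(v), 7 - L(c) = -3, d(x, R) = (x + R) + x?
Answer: 19254/413 ≈ 46.620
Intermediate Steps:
d(x, R) = R + 2*x (d(x, R) = (R + x) + x = R + 2*x)
L(c) = 10 (L(c) = 7 - 1*(-3) = 7 + 3 = 10)
h(v) = 4 + 2*v (h(v) = (-6 + (v + v)) + 10 = (-6 + 2*v) + 10 = 4 + 2*v)
m = 23/826 (m = 1/(33 + (5 + 2*(24/(-23)))) = 1/(33 + (5 + 2*(24*(-1/23)))) = 1/(33 + (5 + 2*(-24/23))) = 1/(33 + (5 - 48/23)) = 1/(33 + 67/23) = 1/(826/23) = 23/826 ≈ 0.027845)
h(31) - 696*m = (4 + 2*31) - 696*23/826 = (4 + 62) - 8004/413 = 66 - 8004/413 = 19254/413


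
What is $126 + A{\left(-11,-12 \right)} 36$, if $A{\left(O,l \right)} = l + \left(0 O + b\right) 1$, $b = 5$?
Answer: $-126$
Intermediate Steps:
$A{\left(O,l \right)} = 5 + l$ ($A{\left(O,l \right)} = l + \left(0 O + 5\right) 1 = l + \left(0 + 5\right) 1 = l + 5 \cdot 1 = l + 5 = 5 + l$)
$126 + A{\left(-11,-12 \right)} 36 = 126 + \left(5 - 12\right) 36 = 126 - 252 = -126$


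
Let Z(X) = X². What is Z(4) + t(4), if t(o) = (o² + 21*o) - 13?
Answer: 103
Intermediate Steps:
t(o) = -13 + o² + 21*o
Z(4) + t(4) = 4² + (-13 + 4² + 21*4) = 16 + (-13 + 16 + 84) = 16 + 87 = 103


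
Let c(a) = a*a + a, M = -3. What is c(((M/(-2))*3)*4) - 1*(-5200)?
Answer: 5542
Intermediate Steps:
c(a) = a + a**2 (c(a) = a**2 + a = a + a**2)
c(((M/(-2))*3)*4) - 1*(-5200) = ((-3/(-2)*3)*4)*(1 + (-3/(-2)*3)*4) - 1*(-5200) = ((-3*(-1/2)*3)*4)*(1 + (-3*(-1/2)*3)*4) + 5200 = (((3/2)*3)*4)*(1 + ((3/2)*3)*4) + 5200 = ((9/2)*4)*(1 + (9/2)*4) + 5200 = 18*(1 + 18) + 5200 = 18*19 + 5200 = 342 + 5200 = 5542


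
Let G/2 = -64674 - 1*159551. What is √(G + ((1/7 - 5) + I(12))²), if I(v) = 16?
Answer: I*√21967966/7 ≈ 669.57*I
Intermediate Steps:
G = -448450 (G = 2*(-64674 - 1*159551) = 2*(-64674 - 159551) = 2*(-224225) = -448450)
√(G + ((1/7 - 5) + I(12))²) = √(-448450 + ((1/7 - 5) + 16)²) = √(-448450 + ((1*(⅐) - 5) + 16)²) = √(-448450 + ((⅐ - 5) + 16)²) = √(-448450 + (-34/7 + 16)²) = √(-448450 + (78/7)²) = √(-448450 + 6084/49) = √(-21967966/49) = I*√21967966/7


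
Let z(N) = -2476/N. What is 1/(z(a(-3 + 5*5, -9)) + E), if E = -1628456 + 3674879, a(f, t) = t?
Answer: 9/18420283 ≈ 4.8859e-7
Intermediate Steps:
E = 2046423
1/(z(a(-3 + 5*5, -9)) + E) = 1/(-2476/(-9) + 2046423) = 1/(-2476*(-1/9) + 2046423) = 1/(2476/9 + 2046423) = 1/(18420283/9) = 9/18420283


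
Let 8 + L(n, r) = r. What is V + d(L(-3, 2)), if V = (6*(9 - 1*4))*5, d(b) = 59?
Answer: 209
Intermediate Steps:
L(n, r) = -8 + r
V = 150 (V = (6*(9 - 4))*5 = (6*5)*5 = 30*5 = 150)
V + d(L(-3, 2)) = 150 + 59 = 209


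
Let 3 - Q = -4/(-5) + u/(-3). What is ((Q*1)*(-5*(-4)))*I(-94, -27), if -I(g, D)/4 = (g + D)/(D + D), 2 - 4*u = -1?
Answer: -11858/27 ≈ -439.19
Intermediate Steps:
u = ¾ (u = ½ - ¼*(-1) = ½ + ¼ = ¾ ≈ 0.75000)
I(g, D) = -2*(D + g)/D (I(g, D) = -4*(g + D)/(D + D) = -4*(D + g)/(2*D) = -4*(D + g)*1/(2*D) = -2*(D + g)/D)
Q = 49/20 (Q = 3 - (-4/(-5) + (¾)/(-3)) = 3 - (-4*(-⅕) + (¾)*(-⅓)) = 3 - (⅘ - ¼) = 3 - 1*11/20 = 3 - 11/20 = 49/20 ≈ 2.4500)
((Q*1)*(-5*(-4)))*I(-94, -27) = (((49/20)*1)*(-5*(-4)))*(-2 - 2*(-94)/(-27)) = ((49/20)*20)*(-2 - 2*(-94)*(-1/27)) = 49*(-2 - 188/27) = 49*(-242/27) = -11858/27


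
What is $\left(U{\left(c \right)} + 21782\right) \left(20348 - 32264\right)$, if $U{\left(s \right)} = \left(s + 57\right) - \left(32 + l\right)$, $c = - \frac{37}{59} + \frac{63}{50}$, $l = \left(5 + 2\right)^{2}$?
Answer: $- \frac{382431907386}{1475} \approx -2.5928 \cdot 10^{8}$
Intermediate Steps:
$l = 49$ ($l = 7^{2} = 49$)
$c = \frac{1867}{2950}$ ($c = \left(-37\right) \frac{1}{59} + 63 \cdot \frac{1}{50} = - \frac{37}{59} + \frac{63}{50} = \frac{1867}{2950} \approx 0.63288$)
$U{\left(s \right)} = -24 + s$ ($U{\left(s \right)} = \left(s + 57\right) - \left(32 + 49\right) = \left(57 + s\right) - 81 = -24 + s$)
$\left(U{\left(c \right)} + 21782\right) \left(20348 - 32264\right) = \left(\left(-24 + \frac{1867}{2950}\right) + 21782\right) \left(20348 - 32264\right) = \left(- \frac{68933}{2950} + 21782\right) \left(-11916\right) = \frac{64187967}{2950} \left(-11916\right) = - \frac{382431907386}{1475}$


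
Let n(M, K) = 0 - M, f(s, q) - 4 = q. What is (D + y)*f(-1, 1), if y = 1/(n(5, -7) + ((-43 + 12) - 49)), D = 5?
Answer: 424/17 ≈ 24.941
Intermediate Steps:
f(s, q) = 4 + q
n(M, K) = -M
y = -1/85 (y = 1/(-1*5 + ((-43 + 12) - 49)) = 1/(-5 + (-31 - 49)) = 1/(-5 - 80) = 1/(-85) = -1/85 ≈ -0.011765)
(D + y)*f(-1, 1) = (5 - 1/85)*(4 + 1) = (424/85)*5 = 424/17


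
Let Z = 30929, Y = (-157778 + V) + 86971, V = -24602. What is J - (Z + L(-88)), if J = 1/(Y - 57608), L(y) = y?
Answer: -4719197298/153017 ≈ -30841.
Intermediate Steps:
Y = -95409 (Y = (-157778 - 24602) + 86971 = -182380 + 86971 = -95409)
J = -1/153017 (J = 1/(-95409 - 57608) = 1/(-153017) = -1/153017 ≈ -6.5352e-6)
J - (Z + L(-88)) = -1/153017 - (30929 - 88) = -1/153017 - 1*30841 = -1/153017 - 30841 = -4719197298/153017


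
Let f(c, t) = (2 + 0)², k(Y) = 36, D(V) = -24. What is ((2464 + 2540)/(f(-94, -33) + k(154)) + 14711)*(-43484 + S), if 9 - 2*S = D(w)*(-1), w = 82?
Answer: -12904884863/20 ≈ -6.4524e+8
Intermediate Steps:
f(c, t) = 4 (f(c, t) = 2² = 4)
S = -15/2 (S = 9/2 - (-12)*(-1) = 9/2 - ½*24 = 9/2 - 12 = -15/2 ≈ -7.5000)
((2464 + 2540)/(f(-94, -33) + k(154)) + 14711)*(-43484 + S) = ((2464 + 2540)/(4 + 36) + 14711)*(-43484 - 15/2) = (5004/40 + 14711)*(-86983/2) = (5004*(1/40) + 14711)*(-86983/2) = (1251/10 + 14711)*(-86983/2) = (148361/10)*(-86983/2) = -12904884863/20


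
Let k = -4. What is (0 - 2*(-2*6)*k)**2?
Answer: 9216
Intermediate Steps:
(0 - 2*(-2*6)*k)**2 = (0 - 2*(-2*6)*(-4))**2 = (0 - (-24)*(-4))**2 = (0 - 2*48)**2 = (0 - 96)**2 = (-96)**2 = 9216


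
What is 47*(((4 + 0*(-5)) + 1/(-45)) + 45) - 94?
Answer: 99358/45 ≈ 2208.0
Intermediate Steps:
47*(((4 + 0*(-5)) + 1/(-45)) + 45) - 94 = 47*(((4 + 0) - 1/45) + 45) - 94 = 47*((4 - 1/45) + 45) - 94 = 47*(179/45 + 45) - 94 = 47*(2204/45) - 94 = 103588/45 - 94 = 99358/45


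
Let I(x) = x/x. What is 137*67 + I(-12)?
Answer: 9180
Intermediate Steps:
I(x) = 1
137*67 + I(-12) = 137*67 + 1 = 9179 + 1 = 9180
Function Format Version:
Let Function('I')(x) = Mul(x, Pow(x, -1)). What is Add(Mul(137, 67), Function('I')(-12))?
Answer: 9180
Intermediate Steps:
Function('I')(x) = 1
Add(Mul(137, 67), Function('I')(-12)) = Add(Mul(137, 67), 1) = Add(9179, 1) = 9180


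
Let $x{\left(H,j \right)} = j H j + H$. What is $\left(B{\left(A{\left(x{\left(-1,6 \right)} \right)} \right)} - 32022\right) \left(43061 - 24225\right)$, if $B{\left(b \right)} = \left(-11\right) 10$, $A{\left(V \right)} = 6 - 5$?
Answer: $-605238352$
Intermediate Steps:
$x{\left(H,j \right)} = H + H j^{2}$ ($x{\left(H,j \right)} = H j j + H = H j^{2} + H = H + H j^{2}$)
$A{\left(V \right)} = 1$ ($A{\left(V \right)} = 6 - 5 = 1$)
$B{\left(b \right)} = -110$
$\left(B{\left(A{\left(x{\left(-1,6 \right)} \right)} \right)} - 32022\right) \left(43061 - 24225\right) = \left(-110 - 32022\right) \left(43061 - 24225\right) = \left(-32132\right) 18836 = -605238352$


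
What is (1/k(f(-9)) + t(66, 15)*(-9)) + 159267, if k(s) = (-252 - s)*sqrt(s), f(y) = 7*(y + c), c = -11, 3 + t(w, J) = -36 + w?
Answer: 159024 + I*sqrt(35)/7840 ≈ 1.5902e+5 + 0.0007546*I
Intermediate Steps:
t(w, J) = -39 + w (t(w, J) = -3 + (-36 + w) = -39 + w)
f(y) = -77 + 7*y (f(y) = 7*(y - 11) = 7*(-11 + y) = -77 + 7*y)
k(s) = sqrt(s)*(-252 - s)
(1/k(f(-9)) + t(66, 15)*(-9)) + 159267 = (1/(sqrt(-77 + 7*(-9))*(-252 - (-77 + 7*(-9)))) + (-39 + 66)*(-9)) + 159267 = (1/(sqrt(-77 - 63)*(-252 - (-77 - 63))) + 27*(-9)) + 159267 = (1/(sqrt(-140)*(-252 - 1*(-140))) - 243) + 159267 = (1/((2*I*sqrt(35))*(-252 + 140)) - 243) + 159267 = (1/((2*I*sqrt(35))*(-112)) - 243) + 159267 = (1/(-224*I*sqrt(35)) - 243) + 159267 = (I*sqrt(35)/7840 - 243) + 159267 = (-243 + I*sqrt(35)/7840) + 159267 = 159024 + I*sqrt(35)/7840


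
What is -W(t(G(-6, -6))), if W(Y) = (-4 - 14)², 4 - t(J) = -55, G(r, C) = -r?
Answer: -324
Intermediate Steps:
t(J) = 59 (t(J) = 4 - 1*(-55) = 4 + 55 = 59)
W(Y) = 324 (W(Y) = (-18)² = 324)
-W(t(G(-6, -6))) = -1*324 = -324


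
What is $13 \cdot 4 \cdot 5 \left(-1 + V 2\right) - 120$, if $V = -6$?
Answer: $-3500$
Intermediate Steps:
$13 \cdot 4 \cdot 5 \left(-1 + V 2\right) - 120 = 13 \cdot 4 \cdot 5 \left(-1 - 12\right) - 120 = 13 \cdot 20 \left(-1 - 12\right) - 120 = 260 \left(-13\right) - 120 = -3380 - 120 = -3500$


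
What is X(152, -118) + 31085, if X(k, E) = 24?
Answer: 31109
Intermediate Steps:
X(152, -118) + 31085 = 24 + 31085 = 31109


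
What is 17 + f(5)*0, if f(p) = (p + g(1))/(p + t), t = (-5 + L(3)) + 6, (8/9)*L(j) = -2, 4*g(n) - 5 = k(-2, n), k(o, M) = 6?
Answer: 17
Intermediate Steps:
g(n) = 11/4 (g(n) = 5/4 + (¼)*6 = 5/4 + 3/2 = 11/4)
L(j) = -9/4 (L(j) = (9/8)*(-2) = -9/4)
t = -5/4 (t = (-5 - 9/4) + 6 = -29/4 + 6 = -5/4 ≈ -1.2500)
f(p) = (11/4 + p)/(-5/4 + p) (f(p) = (p + 11/4)/(p - 5/4) = (11/4 + p)/(-5/4 + p))
17 + f(5)*0 = 17 + ((11 + 4*5)/(-5 + 4*5))*0 = 17 + ((11 + 20)/(-5 + 20))*0 = 17 + (31/15)*0 = 17 + 0 = 17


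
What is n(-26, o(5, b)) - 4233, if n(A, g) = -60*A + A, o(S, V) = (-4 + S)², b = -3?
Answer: -2699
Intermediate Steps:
n(A, g) = -59*A
n(-26, o(5, b)) - 4233 = -59*(-26) - 4233 = 1534 - 4233 = -2699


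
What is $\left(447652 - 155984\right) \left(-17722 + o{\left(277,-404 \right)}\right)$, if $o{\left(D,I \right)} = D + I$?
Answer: $-5205982132$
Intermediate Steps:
$\left(447652 - 155984\right) \left(-17722 + o{\left(277,-404 \right)}\right) = \left(447652 - 155984\right) \left(-17722 + \left(277 - 404\right)\right) = 291668 \left(-17722 - 127\right) = 291668 \left(-17849\right) = -5205982132$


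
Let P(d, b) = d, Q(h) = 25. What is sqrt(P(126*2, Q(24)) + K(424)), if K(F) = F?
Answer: 26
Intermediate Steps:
sqrt(P(126*2, Q(24)) + K(424)) = sqrt(126*2 + 424) = sqrt(252 + 424) = sqrt(676) = 26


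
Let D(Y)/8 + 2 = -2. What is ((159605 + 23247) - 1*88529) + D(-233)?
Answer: 94291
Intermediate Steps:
D(Y) = -32 (D(Y) = -16 + 8*(-2) = -16 - 16 = -32)
((159605 + 23247) - 1*88529) + D(-233) = ((159605 + 23247) - 1*88529) - 32 = (182852 - 88529) - 32 = 94323 - 32 = 94291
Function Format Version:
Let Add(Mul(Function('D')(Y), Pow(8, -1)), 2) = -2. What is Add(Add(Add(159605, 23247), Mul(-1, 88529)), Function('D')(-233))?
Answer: 94291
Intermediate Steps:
Function('D')(Y) = -32 (Function('D')(Y) = Add(-16, Mul(8, -2)) = Add(-16, -16) = -32)
Add(Add(Add(159605, 23247), Mul(-1, 88529)), Function('D')(-233)) = Add(Add(Add(159605, 23247), Mul(-1, 88529)), -32) = Add(Add(182852, -88529), -32) = Add(94323, -32) = 94291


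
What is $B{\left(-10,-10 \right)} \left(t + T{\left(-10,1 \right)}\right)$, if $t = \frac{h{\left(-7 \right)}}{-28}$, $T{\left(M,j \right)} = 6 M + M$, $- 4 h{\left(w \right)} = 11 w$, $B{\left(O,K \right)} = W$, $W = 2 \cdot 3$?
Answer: $- \frac{3393}{8} \approx -424.13$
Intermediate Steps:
$W = 6$
$B{\left(O,K \right)} = 6$
$h{\left(w \right)} = - \frac{11 w}{4}$
$T{\left(M,j \right)} = 7 M$
$t = - \frac{11}{16}$ ($t = \frac{\left(- \frac{11}{4}\right) \left(-7\right)}{-28} = \frac{77}{4} \left(- \frac{1}{28}\right) = - \frac{11}{16} \approx -0.6875$)
$B{\left(-10,-10 \right)} \left(t + T{\left(-10,1 \right)}\right) = 6 \left(- \frac{11}{16} + 7 \left(-10\right)\right) = 6 \left(- \frac{11}{16} - 70\right) = 6 \left(- \frac{1131}{16}\right) = - \frac{3393}{8}$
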